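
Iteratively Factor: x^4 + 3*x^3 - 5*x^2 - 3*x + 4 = (x + 1)*(x^3 + 2*x^2 - 7*x + 4) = (x - 1)*(x + 1)*(x^2 + 3*x - 4) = (x - 1)^2*(x + 1)*(x + 4)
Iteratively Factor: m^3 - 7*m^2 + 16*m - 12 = (m - 3)*(m^2 - 4*m + 4) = (m - 3)*(m - 2)*(m - 2)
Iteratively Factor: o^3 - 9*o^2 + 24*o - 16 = (o - 4)*(o^2 - 5*o + 4) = (o - 4)*(o - 1)*(o - 4)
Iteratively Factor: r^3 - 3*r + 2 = (r - 1)*(r^2 + r - 2) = (r - 1)*(r + 2)*(r - 1)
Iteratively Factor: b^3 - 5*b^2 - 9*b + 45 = (b - 5)*(b^2 - 9) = (b - 5)*(b - 3)*(b + 3)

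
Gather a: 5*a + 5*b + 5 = 5*a + 5*b + 5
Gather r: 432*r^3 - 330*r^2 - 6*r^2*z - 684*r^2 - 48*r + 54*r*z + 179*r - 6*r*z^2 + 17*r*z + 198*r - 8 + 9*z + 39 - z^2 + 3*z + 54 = 432*r^3 + r^2*(-6*z - 1014) + r*(-6*z^2 + 71*z + 329) - z^2 + 12*z + 85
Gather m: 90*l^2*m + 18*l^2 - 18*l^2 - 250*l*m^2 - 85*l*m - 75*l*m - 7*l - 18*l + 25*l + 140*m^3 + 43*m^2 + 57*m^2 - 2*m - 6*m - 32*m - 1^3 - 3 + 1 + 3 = 140*m^3 + m^2*(100 - 250*l) + m*(90*l^2 - 160*l - 40)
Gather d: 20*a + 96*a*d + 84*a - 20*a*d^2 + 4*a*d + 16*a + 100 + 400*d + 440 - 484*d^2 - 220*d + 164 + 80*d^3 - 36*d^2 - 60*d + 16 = 120*a + 80*d^3 + d^2*(-20*a - 520) + d*(100*a + 120) + 720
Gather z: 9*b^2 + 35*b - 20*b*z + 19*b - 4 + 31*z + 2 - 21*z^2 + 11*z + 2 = 9*b^2 + 54*b - 21*z^2 + z*(42 - 20*b)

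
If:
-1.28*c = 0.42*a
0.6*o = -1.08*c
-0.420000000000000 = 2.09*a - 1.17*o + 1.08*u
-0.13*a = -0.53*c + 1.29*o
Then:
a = 0.00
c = 0.00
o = 0.00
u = -0.39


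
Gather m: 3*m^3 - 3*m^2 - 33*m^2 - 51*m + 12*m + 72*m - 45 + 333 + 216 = 3*m^3 - 36*m^2 + 33*m + 504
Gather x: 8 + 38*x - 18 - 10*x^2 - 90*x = -10*x^2 - 52*x - 10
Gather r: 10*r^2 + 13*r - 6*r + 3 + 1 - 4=10*r^2 + 7*r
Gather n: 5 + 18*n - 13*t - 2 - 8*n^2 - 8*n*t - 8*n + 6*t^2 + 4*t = -8*n^2 + n*(10 - 8*t) + 6*t^2 - 9*t + 3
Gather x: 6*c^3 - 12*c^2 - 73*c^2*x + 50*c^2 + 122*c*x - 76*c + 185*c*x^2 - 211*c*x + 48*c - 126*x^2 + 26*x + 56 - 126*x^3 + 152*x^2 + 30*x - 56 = 6*c^3 + 38*c^2 - 28*c - 126*x^3 + x^2*(185*c + 26) + x*(-73*c^2 - 89*c + 56)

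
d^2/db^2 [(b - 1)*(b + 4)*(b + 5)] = 6*b + 16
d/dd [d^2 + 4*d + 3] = 2*d + 4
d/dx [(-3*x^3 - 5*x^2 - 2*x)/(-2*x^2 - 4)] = (3*x^4 + 16*x^2 + 20*x + 4)/(2*(x^4 + 4*x^2 + 4))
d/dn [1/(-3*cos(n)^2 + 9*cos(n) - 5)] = 3*(3 - 2*cos(n))*sin(n)/(3*cos(n)^2 - 9*cos(n) + 5)^2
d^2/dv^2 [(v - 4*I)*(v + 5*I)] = 2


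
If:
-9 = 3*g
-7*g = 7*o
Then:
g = -3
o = 3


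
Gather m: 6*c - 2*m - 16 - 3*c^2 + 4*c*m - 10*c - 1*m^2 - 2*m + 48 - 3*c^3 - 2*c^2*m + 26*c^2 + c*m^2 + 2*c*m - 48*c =-3*c^3 + 23*c^2 - 52*c + m^2*(c - 1) + m*(-2*c^2 + 6*c - 4) + 32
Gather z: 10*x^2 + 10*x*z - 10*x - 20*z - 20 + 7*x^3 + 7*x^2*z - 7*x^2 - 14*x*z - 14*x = 7*x^3 + 3*x^2 - 24*x + z*(7*x^2 - 4*x - 20) - 20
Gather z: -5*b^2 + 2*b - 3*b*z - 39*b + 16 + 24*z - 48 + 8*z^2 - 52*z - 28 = -5*b^2 - 37*b + 8*z^2 + z*(-3*b - 28) - 60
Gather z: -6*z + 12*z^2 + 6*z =12*z^2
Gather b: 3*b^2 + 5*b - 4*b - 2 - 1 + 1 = 3*b^2 + b - 2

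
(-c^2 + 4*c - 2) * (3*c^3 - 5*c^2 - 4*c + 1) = -3*c^5 + 17*c^4 - 22*c^3 - 7*c^2 + 12*c - 2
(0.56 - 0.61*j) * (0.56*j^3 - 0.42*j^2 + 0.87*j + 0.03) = -0.3416*j^4 + 0.5698*j^3 - 0.7659*j^2 + 0.4689*j + 0.0168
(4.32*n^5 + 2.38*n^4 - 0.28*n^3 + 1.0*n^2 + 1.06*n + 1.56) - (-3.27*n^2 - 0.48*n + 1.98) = 4.32*n^5 + 2.38*n^4 - 0.28*n^3 + 4.27*n^2 + 1.54*n - 0.42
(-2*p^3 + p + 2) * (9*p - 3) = -18*p^4 + 6*p^3 + 9*p^2 + 15*p - 6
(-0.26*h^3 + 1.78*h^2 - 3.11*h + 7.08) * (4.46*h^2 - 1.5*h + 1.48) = -1.1596*h^5 + 8.3288*h^4 - 16.9254*h^3 + 38.8762*h^2 - 15.2228*h + 10.4784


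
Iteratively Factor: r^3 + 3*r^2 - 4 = (r + 2)*(r^2 + r - 2) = (r - 1)*(r + 2)*(r + 2)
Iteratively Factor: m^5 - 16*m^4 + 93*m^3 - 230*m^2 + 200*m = (m - 4)*(m^4 - 12*m^3 + 45*m^2 - 50*m) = (m - 5)*(m - 4)*(m^3 - 7*m^2 + 10*m) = m*(m - 5)*(m - 4)*(m^2 - 7*m + 10) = m*(m - 5)^2*(m - 4)*(m - 2)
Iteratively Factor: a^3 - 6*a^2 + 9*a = (a - 3)*(a^2 - 3*a) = a*(a - 3)*(a - 3)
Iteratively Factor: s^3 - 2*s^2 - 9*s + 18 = (s + 3)*(s^2 - 5*s + 6) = (s - 2)*(s + 3)*(s - 3)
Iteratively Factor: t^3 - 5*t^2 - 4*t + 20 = (t - 2)*(t^2 - 3*t - 10) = (t - 2)*(t + 2)*(t - 5)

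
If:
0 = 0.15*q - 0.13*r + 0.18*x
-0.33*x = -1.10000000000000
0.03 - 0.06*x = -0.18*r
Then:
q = -3.18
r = 0.94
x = 3.33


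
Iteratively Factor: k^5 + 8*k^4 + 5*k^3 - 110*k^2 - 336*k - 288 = (k + 2)*(k^4 + 6*k^3 - 7*k^2 - 96*k - 144) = (k + 2)*(k + 4)*(k^3 + 2*k^2 - 15*k - 36) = (k + 2)*(k + 3)*(k + 4)*(k^2 - k - 12) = (k + 2)*(k + 3)^2*(k + 4)*(k - 4)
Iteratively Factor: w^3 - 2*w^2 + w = (w - 1)*(w^2 - w) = w*(w - 1)*(w - 1)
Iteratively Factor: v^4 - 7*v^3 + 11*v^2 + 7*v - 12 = (v - 4)*(v^3 - 3*v^2 - v + 3) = (v - 4)*(v - 3)*(v^2 - 1) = (v - 4)*(v - 3)*(v - 1)*(v + 1)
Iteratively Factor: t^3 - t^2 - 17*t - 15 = (t + 1)*(t^2 - 2*t - 15) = (t - 5)*(t + 1)*(t + 3)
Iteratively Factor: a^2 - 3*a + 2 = (a - 2)*(a - 1)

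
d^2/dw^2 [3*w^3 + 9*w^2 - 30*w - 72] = 18*w + 18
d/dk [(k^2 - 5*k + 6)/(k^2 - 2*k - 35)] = (3*k^2 - 82*k + 187)/(k^4 - 4*k^3 - 66*k^2 + 140*k + 1225)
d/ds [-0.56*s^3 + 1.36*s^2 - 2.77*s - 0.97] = -1.68*s^2 + 2.72*s - 2.77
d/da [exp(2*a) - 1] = 2*exp(2*a)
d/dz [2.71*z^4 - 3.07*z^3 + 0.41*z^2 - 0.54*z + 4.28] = 10.84*z^3 - 9.21*z^2 + 0.82*z - 0.54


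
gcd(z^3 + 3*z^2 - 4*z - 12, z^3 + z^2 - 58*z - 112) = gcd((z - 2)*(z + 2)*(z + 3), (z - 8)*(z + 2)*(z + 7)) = z + 2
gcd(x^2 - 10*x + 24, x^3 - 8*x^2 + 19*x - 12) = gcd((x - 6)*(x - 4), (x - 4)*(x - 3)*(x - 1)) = x - 4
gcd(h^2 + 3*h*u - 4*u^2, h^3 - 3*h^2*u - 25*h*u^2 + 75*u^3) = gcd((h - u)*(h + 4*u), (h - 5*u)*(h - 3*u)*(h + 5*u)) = 1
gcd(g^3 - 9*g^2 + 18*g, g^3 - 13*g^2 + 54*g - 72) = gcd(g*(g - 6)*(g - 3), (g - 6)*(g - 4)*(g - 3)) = g^2 - 9*g + 18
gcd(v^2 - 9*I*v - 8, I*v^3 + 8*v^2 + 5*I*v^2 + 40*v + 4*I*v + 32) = v - 8*I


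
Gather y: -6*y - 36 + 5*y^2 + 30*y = 5*y^2 + 24*y - 36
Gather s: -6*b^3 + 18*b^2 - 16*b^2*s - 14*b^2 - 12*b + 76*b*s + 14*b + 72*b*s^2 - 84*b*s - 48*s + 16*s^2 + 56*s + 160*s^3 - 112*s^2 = -6*b^3 + 4*b^2 + 2*b + 160*s^3 + s^2*(72*b - 96) + s*(-16*b^2 - 8*b + 8)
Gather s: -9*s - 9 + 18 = 9 - 9*s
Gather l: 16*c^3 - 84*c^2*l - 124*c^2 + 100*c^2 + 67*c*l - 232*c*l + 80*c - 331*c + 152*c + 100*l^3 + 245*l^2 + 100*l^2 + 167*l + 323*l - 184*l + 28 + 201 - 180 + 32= 16*c^3 - 24*c^2 - 99*c + 100*l^3 + 345*l^2 + l*(-84*c^2 - 165*c + 306) + 81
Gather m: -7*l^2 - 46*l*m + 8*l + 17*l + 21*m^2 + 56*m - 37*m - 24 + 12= -7*l^2 + 25*l + 21*m^2 + m*(19 - 46*l) - 12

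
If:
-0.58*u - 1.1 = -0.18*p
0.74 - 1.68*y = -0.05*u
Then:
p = 108.266666666667*y - 41.5777777777778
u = 33.6*y - 14.8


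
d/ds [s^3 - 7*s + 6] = 3*s^2 - 7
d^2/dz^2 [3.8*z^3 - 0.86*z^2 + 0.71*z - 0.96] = 22.8*z - 1.72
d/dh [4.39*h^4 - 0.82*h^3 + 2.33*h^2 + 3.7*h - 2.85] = 17.56*h^3 - 2.46*h^2 + 4.66*h + 3.7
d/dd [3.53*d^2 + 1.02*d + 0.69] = 7.06*d + 1.02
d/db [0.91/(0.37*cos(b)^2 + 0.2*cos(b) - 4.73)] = (0.6734*cos(b) + 0.182)*sin(b)/(0.37*cos(b)^2 + 0.2*cos(b) - 4.73)^2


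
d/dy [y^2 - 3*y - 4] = 2*y - 3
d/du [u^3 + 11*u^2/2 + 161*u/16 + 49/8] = 3*u^2 + 11*u + 161/16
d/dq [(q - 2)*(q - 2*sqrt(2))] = 2*q - 2*sqrt(2) - 2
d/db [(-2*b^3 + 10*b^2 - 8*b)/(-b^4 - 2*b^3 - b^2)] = 2*(-b^3 + 11*b^2 - 12*b - 4)/(b^2*(b^3 + 3*b^2 + 3*b + 1))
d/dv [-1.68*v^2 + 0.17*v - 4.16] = 0.17 - 3.36*v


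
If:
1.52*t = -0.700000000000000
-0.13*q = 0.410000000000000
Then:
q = -3.15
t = -0.46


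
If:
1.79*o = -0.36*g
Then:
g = -4.97222222222222*o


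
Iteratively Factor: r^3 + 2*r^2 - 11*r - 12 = (r + 4)*(r^2 - 2*r - 3) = (r + 1)*(r + 4)*(r - 3)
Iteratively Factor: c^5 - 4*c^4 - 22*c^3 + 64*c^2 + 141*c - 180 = (c + 3)*(c^4 - 7*c^3 - c^2 + 67*c - 60) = (c - 4)*(c + 3)*(c^3 - 3*c^2 - 13*c + 15) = (c - 4)*(c - 1)*(c + 3)*(c^2 - 2*c - 15) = (c - 5)*(c - 4)*(c - 1)*(c + 3)*(c + 3)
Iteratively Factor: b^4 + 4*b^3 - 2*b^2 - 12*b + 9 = (b - 1)*(b^3 + 5*b^2 + 3*b - 9) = (b - 1)*(b + 3)*(b^2 + 2*b - 3) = (b - 1)*(b + 3)^2*(b - 1)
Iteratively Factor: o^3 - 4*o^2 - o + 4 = (o - 1)*(o^2 - 3*o - 4) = (o - 1)*(o + 1)*(o - 4)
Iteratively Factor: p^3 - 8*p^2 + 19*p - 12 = (p - 4)*(p^2 - 4*p + 3) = (p - 4)*(p - 3)*(p - 1)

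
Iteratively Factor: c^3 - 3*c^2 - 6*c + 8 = (c - 4)*(c^2 + c - 2) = (c - 4)*(c + 2)*(c - 1)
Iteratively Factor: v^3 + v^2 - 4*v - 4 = (v - 2)*(v^2 + 3*v + 2) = (v - 2)*(v + 2)*(v + 1)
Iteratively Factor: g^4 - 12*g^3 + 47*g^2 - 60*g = (g - 5)*(g^3 - 7*g^2 + 12*g) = g*(g - 5)*(g^2 - 7*g + 12) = g*(g - 5)*(g - 4)*(g - 3)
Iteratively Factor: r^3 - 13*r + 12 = (r - 1)*(r^2 + r - 12) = (r - 1)*(r + 4)*(r - 3)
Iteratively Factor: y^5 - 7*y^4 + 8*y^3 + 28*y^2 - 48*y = (y + 2)*(y^4 - 9*y^3 + 26*y^2 - 24*y) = (y - 4)*(y + 2)*(y^3 - 5*y^2 + 6*y) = y*(y - 4)*(y + 2)*(y^2 - 5*y + 6) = y*(y - 4)*(y - 2)*(y + 2)*(y - 3)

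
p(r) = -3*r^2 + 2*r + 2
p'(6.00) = -34.00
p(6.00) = -94.00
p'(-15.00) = 92.00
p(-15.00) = -703.00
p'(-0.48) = 4.88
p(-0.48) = 0.35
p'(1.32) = -5.92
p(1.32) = -0.59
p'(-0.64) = 5.84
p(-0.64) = -0.51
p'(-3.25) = 21.50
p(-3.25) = -36.19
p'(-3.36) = 22.16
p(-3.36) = -38.59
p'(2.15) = -10.90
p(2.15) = -7.57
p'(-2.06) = 14.36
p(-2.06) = -14.85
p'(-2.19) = 15.14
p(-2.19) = -16.77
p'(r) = 2 - 6*r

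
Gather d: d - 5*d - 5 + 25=20 - 4*d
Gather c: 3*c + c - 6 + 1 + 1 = 4*c - 4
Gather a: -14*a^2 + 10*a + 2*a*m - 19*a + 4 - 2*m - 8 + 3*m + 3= -14*a^2 + a*(2*m - 9) + m - 1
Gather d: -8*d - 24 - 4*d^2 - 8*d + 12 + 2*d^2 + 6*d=-2*d^2 - 10*d - 12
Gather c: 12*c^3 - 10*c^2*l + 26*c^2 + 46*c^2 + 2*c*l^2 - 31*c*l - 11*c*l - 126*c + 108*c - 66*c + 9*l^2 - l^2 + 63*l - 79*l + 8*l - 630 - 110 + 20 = 12*c^3 + c^2*(72 - 10*l) + c*(2*l^2 - 42*l - 84) + 8*l^2 - 8*l - 720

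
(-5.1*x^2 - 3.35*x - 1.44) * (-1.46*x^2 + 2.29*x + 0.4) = 7.446*x^4 - 6.788*x^3 - 7.6091*x^2 - 4.6376*x - 0.576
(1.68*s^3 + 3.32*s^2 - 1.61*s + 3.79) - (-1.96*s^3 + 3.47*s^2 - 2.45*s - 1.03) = 3.64*s^3 - 0.15*s^2 + 0.84*s + 4.82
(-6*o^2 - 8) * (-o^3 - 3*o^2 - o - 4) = 6*o^5 + 18*o^4 + 14*o^3 + 48*o^2 + 8*o + 32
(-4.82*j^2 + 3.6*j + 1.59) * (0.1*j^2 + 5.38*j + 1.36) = -0.482*j^4 - 25.5716*j^3 + 12.9718*j^2 + 13.4502*j + 2.1624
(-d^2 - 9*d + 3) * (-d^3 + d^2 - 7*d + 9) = d^5 + 8*d^4 - 5*d^3 + 57*d^2 - 102*d + 27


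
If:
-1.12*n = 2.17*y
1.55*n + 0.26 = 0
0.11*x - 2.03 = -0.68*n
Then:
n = -0.17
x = 19.49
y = 0.09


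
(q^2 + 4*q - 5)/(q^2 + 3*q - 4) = (q + 5)/(q + 4)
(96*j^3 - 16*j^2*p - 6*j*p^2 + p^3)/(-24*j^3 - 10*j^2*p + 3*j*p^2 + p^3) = (24*j^2 - 10*j*p + p^2)/(-6*j^2 - j*p + p^2)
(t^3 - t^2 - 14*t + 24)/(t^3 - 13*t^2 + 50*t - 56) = (t^2 + t - 12)/(t^2 - 11*t + 28)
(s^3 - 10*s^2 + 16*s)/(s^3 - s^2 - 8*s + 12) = s*(s - 8)/(s^2 + s - 6)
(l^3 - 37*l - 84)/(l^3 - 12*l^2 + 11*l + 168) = (l + 4)/(l - 8)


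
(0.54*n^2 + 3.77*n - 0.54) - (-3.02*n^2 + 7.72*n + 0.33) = 3.56*n^2 - 3.95*n - 0.87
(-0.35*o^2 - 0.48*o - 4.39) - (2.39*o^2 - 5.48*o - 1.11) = -2.74*o^2 + 5.0*o - 3.28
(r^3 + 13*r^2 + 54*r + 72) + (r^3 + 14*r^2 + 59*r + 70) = 2*r^3 + 27*r^2 + 113*r + 142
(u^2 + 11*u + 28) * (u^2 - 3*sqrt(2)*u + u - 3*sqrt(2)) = u^4 - 3*sqrt(2)*u^3 + 12*u^3 - 36*sqrt(2)*u^2 + 39*u^2 - 117*sqrt(2)*u + 28*u - 84*sqrt(2)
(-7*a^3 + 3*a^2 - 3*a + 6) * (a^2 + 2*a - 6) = -7*a^5 - 11*a^4 + 45*a^3 - 18*a^2 + 30*a - 36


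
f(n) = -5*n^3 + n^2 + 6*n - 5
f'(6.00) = -522.00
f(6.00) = -1013.00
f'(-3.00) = -135.00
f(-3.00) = 121.00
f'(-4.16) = -261.90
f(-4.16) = 347.30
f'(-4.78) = -346.29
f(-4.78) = 535.25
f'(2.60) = -90.20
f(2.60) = -70.52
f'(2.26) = -66.09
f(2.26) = -44.05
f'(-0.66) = -1.85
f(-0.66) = -7.09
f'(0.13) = 6.01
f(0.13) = -4.21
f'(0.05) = 6.06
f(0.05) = -4.70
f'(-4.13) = -258.11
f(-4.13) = 339.50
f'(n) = -15*n^2 + 2*n + 6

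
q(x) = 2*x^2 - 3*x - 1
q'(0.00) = -3.00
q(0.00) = -1.00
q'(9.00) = 33.00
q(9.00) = 134.00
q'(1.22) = 1.88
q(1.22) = -1.68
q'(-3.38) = -16.52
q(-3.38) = 31.99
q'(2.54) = 7.16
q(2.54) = 4.28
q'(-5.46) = -24.84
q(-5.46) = 75.00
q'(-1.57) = -9.28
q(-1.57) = 8.64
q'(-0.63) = -5.52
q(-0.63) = 1.68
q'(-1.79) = -10.16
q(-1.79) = 10.78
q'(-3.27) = -16.08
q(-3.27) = 30.20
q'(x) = 4*x - 3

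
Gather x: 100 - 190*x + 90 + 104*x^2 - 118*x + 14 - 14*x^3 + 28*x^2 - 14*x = -14*x^3 + 132*x^2 - 322*x + 204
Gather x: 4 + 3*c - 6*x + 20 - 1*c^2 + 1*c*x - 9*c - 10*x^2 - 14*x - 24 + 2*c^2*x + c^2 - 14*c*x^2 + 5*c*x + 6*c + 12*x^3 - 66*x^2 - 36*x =12*x^3 + x^2*(-14*c - 76) + x*(2*c^2 + 6*c - 56)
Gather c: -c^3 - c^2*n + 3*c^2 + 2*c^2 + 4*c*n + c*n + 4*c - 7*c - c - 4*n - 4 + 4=-c^3 + c^2*(5 - n) + c*(5*n - 4) - 4*n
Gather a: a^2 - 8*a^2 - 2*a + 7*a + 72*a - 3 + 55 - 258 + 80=-7*a^2 + 77*a - 126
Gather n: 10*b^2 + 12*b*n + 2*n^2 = 10*b^2 + 12*b*n + 2*n^2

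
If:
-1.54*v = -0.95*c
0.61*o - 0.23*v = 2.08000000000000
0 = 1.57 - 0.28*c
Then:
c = 5.61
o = 4.71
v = 3.46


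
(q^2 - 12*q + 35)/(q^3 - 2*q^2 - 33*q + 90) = (q - 7)/(q^2 + 3*q - 18)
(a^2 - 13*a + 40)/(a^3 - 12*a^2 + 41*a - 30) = (a - 8)/(a^2 - 7*a + 6)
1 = 1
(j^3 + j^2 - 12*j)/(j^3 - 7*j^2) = (j^2 + j - 12)/(j*(j - 7))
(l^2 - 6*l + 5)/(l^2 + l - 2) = (l - 5)/(l + 2)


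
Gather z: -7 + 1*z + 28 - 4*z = 21 - 3*z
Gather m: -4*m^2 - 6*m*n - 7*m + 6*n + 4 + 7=-4*m^2 + m*(-6*n - 7) + 6*n + 11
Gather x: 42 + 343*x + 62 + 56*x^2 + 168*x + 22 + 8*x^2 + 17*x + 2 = 64*x^2 + 528*x + 128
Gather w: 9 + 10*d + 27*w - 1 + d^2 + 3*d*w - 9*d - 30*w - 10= d^2 + d + w*(3*d - 3) - 2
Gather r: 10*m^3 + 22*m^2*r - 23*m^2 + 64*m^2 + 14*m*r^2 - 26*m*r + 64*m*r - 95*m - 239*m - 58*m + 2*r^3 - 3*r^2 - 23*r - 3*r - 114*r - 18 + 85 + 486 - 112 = 10*m^3 + 41*m^2 - 392*m + 2*r^3 + r^2*(14*m - 3) + r*(22*m^2 + 38*m - 140) + 441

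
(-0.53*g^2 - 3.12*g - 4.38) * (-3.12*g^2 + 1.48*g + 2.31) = 1.6536*g^4 + 8.95*g^3 + 7.8237*g^2 - 13.6896*g - 10.1178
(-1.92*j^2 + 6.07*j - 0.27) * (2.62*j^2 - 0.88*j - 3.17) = -5.0304*j^4 + 17.593*j^3 + 0.037399999999999*j^2 - 19.0043*j + 0.8559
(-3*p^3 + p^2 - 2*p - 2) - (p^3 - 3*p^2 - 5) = -4*p^3 + 4*p^2 - 2*p + 3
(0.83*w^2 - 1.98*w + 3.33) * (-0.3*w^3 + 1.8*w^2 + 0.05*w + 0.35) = -0.249*w^5 + 2.088*w^4 - 4.5215*w^3 + 6.1855*w^2 - 0.5265*w + 1.1655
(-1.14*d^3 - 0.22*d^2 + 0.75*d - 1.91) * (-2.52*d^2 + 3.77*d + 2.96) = 2.8728*d^5 - 3.7434*d^4 - 6.0938*d^3 + 6.9895*d^2 - 4.9807*d - 5.6536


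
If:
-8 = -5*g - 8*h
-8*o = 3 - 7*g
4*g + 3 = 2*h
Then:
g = -4/21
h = 47/42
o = -13/24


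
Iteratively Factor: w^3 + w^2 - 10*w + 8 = (w + 4)*(w^2 - 3*w + 2) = (w - 2)*(w + 4)*(w - 1)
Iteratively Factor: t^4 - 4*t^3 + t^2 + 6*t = (t - 2)*(t^3 - 2*t^2 - 3*t) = (t - 2)*(t + 1)*(t^2 - 3*t) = (t - 3)*(t - 2)*(t + 1)*(t)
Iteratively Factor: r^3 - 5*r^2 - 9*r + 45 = (r - 3)*(r^2 - 2*r - 15) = (r - 5)*(r - 3)*(r + 3)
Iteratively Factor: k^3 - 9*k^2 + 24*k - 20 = (k - 2)*(k^2 - 7*k + 10) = (k - 2)^2*(k - 5)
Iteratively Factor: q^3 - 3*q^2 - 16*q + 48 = (q + 4)*(q^2 - 7*q + 12) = (q - 3)*(q + 4)*(q - 4)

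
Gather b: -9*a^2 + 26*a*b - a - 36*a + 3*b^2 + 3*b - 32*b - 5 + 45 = -9*a^2 - 37*a + 3*b^2 + b*(26*a - 29) + 40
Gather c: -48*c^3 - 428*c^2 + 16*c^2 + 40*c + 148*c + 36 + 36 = -48*c^3 - 412*c^2 + 188*c + 72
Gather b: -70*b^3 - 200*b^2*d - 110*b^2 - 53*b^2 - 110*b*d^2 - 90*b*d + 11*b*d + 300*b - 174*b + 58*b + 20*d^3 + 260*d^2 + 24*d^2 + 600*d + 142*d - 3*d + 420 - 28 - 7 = -70*b^3 + b^2*(-200*d - 163) + b*(-110*d^2 - 79*d + 184) + 20*d^3 + 284*d^2 + 739*d + 385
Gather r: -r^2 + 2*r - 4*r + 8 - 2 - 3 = -r^2 - 2*r + 3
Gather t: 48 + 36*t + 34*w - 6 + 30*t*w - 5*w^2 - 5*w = t*(30*w + 36) - 5*w^2 + 29*w + 42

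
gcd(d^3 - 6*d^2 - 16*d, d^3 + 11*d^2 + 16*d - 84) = 1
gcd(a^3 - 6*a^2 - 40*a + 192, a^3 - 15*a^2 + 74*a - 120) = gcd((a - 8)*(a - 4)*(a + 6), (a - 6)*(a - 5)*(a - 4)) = a - 4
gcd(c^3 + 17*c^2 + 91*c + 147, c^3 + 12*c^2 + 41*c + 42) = c^2 + 10*c + 21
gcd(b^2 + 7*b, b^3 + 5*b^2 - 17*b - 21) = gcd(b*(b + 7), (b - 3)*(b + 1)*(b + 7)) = b + 7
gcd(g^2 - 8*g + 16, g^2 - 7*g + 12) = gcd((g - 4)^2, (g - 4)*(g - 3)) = g - 4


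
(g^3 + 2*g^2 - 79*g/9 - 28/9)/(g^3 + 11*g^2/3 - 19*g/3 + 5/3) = (9*g^3 + 18*g^2 - 79*g - 28)/(3*(3*g^3 + 11*g^2 - 19*g + 5))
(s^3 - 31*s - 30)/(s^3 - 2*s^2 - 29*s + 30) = (s + 1)/(s - 1)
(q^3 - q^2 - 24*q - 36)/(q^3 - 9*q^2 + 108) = (q + 2)/(q - 6)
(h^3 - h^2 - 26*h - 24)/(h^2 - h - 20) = (h^2 - 5*h - 6)/(h - 5)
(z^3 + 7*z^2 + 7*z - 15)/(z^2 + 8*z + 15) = z - 1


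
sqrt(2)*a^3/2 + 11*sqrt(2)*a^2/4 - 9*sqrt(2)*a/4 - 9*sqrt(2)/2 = (a - 3/2)*(a + 6)*(sqrt(2)*a/2 + sqrt(2)/2)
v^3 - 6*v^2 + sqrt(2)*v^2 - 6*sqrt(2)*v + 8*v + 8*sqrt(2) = (v - 4)*(v - 2)*(v + sqrt(2))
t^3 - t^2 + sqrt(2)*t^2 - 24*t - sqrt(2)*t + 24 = (t - 1)*(t - 3*sqrt(2))*(t + 4*sqrt(2))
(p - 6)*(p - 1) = p^2 - 7*p + 6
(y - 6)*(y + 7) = y^2 + y - 42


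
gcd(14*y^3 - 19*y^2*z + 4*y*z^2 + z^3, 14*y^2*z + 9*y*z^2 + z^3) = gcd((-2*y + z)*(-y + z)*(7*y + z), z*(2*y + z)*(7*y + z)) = 7*y + z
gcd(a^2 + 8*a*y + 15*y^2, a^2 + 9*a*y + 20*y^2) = a + 5*y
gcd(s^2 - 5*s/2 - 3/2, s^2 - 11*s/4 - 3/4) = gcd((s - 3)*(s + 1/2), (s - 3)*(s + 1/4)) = s - 3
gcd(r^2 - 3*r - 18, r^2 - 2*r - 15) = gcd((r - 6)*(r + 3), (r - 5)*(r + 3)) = r + 3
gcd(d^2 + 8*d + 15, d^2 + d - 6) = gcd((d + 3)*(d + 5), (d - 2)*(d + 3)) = d + 3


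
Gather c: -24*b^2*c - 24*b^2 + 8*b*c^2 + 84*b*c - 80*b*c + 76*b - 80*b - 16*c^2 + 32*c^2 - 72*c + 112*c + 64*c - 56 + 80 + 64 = -24*b^2 - 4*b + c^2*(8*b + 16) + c*(-24*b^2 + 4*b + 104) + 88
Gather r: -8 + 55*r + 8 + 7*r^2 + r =7*r^2 + 56*r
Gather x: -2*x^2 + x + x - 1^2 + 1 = -2*x^2 + 2*x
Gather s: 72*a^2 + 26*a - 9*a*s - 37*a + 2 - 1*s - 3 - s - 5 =72*a^2 - 11*a + s*(-9*a - 2) - 6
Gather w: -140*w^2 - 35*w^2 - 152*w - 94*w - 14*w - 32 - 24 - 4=-175*w^2 - 260*w - 60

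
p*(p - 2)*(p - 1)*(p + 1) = p^4 - 2*p^3 - p^2 + 2*p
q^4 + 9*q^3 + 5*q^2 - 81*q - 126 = (q - 3)*(q + 2)*(q + 3)*(q + 7)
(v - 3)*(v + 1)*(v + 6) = v^3 + 4*v^2 - 15*v - 18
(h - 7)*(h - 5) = h^2 - 12*h + 35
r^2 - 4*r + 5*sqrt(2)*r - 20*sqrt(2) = (r - 4)*(r + 5*sqrt(2))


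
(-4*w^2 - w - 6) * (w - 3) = -4*w^3 + 11*w^2 - 3*w + 18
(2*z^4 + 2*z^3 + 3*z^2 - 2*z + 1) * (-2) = -4*z^4 - 4*z^3 - 6*z^2 + 4*z - 2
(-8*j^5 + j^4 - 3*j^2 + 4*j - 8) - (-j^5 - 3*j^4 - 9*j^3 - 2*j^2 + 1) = -7*j^5 + 4*j^4 + 9*j^3 - j^2 + 4*j - 9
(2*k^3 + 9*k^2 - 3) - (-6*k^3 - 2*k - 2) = 8*k^3 + 9*k^2 + 2*k - 1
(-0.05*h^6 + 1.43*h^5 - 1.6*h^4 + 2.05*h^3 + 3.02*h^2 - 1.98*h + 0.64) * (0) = 0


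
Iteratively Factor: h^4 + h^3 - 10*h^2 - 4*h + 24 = (h - 2)*(h^3 + 3*h^2 - 4*h - 12) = (h - 2)^2*(h^2 + 5*h + 6) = (h - 2)^2*(h + 3)*(h + 2)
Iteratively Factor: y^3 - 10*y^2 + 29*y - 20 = (y - 4)*(y^2 - 6*y + 5) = (y - 5)*(y - 4)*(y - 1)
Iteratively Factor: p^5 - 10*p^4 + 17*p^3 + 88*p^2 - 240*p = (p - 4)*(p^4 - 6*p^3 - 7*p^2 + 60*p) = (p - 5)*(p - 4)*(p^3 - p^2 - 12*p) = (p - 5)*(p - 4)^2*(p^2 + 3*p) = (p - 5)*(p - 4)^2*(p + 3)*(p)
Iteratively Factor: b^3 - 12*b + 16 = (b + 4)*(b^2 - 4*b + 4) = (b - 2)*(b + 4)*(b - 2)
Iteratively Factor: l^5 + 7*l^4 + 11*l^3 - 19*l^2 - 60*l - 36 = (l + 1)*(l^4 + 6*l^3 + 5*l^2 - 24*l - 36) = (l - 2)*(l + 1)*(l^3 + 8*l^2 + 21*l + 18) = (l - 2)*(l + 1)*(l + 3)*(l^2 + 5*l + 6) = (l - 2)*(l + 1)*(l + 2)*(l + 3)*(l + 3)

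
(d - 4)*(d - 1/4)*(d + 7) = d^3 + 11*d^2/4 - 115*d/4 + 7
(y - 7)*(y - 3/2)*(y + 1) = y^3 - 15*y^2/2 + 2*y + 21/2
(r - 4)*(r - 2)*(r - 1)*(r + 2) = r^4 - 5*r^3 + 20*r - 16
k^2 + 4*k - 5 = (k - 1)*(k + 5)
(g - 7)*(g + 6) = g^2 - g - 42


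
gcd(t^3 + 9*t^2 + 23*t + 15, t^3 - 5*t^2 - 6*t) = t + 1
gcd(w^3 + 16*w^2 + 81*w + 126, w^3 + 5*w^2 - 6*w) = w + 6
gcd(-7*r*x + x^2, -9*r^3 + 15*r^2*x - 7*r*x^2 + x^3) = 1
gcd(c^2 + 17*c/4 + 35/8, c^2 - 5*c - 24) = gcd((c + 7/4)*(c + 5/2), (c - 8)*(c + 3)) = 1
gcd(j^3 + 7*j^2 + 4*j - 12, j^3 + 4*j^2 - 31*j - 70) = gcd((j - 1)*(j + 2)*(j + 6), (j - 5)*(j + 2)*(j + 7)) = j + 2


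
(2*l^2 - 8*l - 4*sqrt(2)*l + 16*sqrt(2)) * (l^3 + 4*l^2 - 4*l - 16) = 2*l^5 - 4*sqrt(2)*l^4 - 40*l^3 + 80*sqrt(2)*l^2 + 128*l - 256*sqrt(2)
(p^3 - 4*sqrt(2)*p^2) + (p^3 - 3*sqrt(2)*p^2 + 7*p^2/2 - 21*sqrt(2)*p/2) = 2*p^3 - 7*sqrt(2)*p^2 + 7*p^2/2 - 21*sqrt(2)*p/2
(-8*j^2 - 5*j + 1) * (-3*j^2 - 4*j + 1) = 24*j^4 + 47*j^3 + 9*j^2 - 9*j + 1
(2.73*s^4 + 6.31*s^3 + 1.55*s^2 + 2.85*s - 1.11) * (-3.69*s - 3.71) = -10.0737*s^5 - 33.4122*s^4 - 29.1296*s^3 - 16.267*s^2 - 6.4776*s + 4.1181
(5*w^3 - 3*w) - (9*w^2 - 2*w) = 5*w^3 - 9*w^2 - w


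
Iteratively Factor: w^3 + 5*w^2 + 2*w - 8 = (w + 2)*(w^2 + 3*w - 4) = (w + 2)*(w + 4)*(w - 1)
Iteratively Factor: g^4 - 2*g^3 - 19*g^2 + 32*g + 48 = (g + 1)*(g^3 - 3*g^2 - 16*g + 48) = (g + 1)*(g + 4)*(g^2 - 7*g + 12) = (g - 3)*(g + 1)*(g + 4)*(g - 4)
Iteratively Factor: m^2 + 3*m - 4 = (m - 1)*(m + 4)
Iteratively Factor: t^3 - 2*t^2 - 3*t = (t)*(t^2 - 2*t - 3) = t*(t + 1)*(t - 3)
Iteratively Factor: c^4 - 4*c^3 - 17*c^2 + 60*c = (c - 3)*(c^3 - c^2 - 20*c) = c*(c - 3)*(c^2 - c - 20) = c*(c - 3)*(c + 4)*(c - 5)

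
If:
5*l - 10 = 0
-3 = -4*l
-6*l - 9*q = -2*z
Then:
No Solution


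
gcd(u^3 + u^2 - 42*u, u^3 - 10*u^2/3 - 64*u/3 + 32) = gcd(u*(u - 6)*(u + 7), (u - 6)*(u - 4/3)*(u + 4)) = u - 6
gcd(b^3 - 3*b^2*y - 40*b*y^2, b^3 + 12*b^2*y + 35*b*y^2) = b^2 + 5*b*y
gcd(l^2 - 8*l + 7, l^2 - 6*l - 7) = l - 7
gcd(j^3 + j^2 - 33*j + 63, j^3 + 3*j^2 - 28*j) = j + 7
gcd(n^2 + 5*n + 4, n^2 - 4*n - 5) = n + 1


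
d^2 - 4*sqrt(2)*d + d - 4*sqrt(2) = (d + 1)*(d - 4*sqrt(2))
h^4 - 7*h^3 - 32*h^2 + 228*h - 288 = (h - 8)*(h - 3)*(h - 2)*(h + 6)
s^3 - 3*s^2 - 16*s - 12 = (s - 6)*(s + 1)*(s + 2)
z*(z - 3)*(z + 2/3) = z^3 - 7*z^2/3 - 2*z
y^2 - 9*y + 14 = (y - 7)*(y - 2)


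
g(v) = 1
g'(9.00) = 0.00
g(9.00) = 1.00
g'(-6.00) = 0.00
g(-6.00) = 1.00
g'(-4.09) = 0.00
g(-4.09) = 1.00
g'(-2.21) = 0.00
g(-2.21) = 1.00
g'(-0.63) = 0.00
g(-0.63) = 1.00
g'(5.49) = 0.00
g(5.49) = 1.00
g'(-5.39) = 0.00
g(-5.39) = 1.00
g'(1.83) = 0.00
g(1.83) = 1.00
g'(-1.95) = 0.00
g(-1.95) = 1.00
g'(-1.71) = 0.00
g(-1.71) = 1.00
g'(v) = 0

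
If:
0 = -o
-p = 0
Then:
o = 0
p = 0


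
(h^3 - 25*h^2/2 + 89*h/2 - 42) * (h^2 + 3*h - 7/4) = h^5 - 19*h^4/2 + 21*h^3/4 + 907*h^2/8 - 1631*h/8 + 147/2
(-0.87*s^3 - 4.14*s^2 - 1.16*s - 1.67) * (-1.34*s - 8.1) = 1.1658*s^4 + 12.5946*s^3 + 35.0884*s^2 + 11.6338*s + 13.527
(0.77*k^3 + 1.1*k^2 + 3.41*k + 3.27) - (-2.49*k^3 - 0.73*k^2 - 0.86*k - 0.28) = 3.26*k^3 + 1.83*k^2 + 4.27*k + 3.55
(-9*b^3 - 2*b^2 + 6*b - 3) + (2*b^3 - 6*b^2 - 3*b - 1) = -7*b^3 - 8*b^2 + 3*b - 4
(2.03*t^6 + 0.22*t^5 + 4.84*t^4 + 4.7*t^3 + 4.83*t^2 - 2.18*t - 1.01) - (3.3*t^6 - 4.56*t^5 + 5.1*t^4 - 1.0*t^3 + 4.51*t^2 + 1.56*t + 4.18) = -1.27*t^6 + 4.78*t^5 - 0.26*t^4 + 5.7*t^3 + 0.32*t^2 - 3.74*t - 5.19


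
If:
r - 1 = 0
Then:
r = 1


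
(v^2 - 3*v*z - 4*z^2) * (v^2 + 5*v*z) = v^4 + 2*v^3*z - 19*v^2*z^2 - 20*v*z^3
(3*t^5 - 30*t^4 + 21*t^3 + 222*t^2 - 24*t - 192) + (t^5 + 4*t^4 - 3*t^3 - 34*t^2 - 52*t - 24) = 4*t^5 - 26*t^4 + 18*t^3 + 188*t^2 - 76*t - 216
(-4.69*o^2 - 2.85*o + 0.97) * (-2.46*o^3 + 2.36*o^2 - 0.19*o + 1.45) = 11.5374*o^5 - 4.0574*o^4 - 8.2211*o^3 - 3.9698*o^2 - 4.3168*o + 1.4065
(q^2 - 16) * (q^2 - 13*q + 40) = q^4 - 13*q^3 + 24*q^2 + 208*q - 640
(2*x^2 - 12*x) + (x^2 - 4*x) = 3*x^2 - 16*x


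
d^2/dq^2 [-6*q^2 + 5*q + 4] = -12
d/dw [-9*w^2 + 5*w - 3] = 5 - 18*w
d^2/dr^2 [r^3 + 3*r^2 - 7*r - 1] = 6*r + 6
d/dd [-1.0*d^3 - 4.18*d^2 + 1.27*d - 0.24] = -3.0*d^2 - 8.36*d + 1.27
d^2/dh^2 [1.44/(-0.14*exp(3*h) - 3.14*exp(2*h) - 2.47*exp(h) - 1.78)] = (-1.44*(0.42*exp(2*h) + 6.28*exp(h) + 2.47)*(0.84*exp(2*h) + 12.56*exp(h) + 4.94)*exp(h) + (1.8144*exp(2*h) + 18.0864*exp(h) + 3.5568)*(0.14*exp(3*h) + 3.14*exp(2*h) + 2.47*exp(h) + 1.78))*exp(h)/(0.14*exp(3*h) + 3.14*exp(2*h) + 2.47*exp(h) + 1.78)^3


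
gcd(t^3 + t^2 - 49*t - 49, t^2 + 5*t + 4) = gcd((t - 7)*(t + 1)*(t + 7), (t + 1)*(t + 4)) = t + 1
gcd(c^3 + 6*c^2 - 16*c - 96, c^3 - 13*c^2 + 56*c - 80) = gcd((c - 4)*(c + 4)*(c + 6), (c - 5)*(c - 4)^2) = c - 4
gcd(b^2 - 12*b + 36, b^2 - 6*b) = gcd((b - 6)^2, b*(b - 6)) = b - 6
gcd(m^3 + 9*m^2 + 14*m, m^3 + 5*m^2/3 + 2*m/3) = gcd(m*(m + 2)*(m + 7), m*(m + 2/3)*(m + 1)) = m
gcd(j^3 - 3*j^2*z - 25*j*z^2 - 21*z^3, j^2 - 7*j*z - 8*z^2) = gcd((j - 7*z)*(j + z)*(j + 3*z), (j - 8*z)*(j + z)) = j + z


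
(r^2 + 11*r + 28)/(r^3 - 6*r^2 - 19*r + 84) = (r + 7)/(r^2 - 10*r + 21)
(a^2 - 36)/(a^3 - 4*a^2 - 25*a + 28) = (a^2 - 36)/(a^3 - 4*a^2 - 25*a + 28)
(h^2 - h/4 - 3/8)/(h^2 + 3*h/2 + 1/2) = (h - 3/4)/(h + 1)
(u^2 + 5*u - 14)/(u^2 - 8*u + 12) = (u + 7)/(u - 6)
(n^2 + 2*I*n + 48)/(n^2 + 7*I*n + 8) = (n - 6*I)/(n - I)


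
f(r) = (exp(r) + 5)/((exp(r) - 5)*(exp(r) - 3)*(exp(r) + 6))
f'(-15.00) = 0.00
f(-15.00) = 0.06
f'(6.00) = 0.00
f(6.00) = 0.00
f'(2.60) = -0.03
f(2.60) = 0.01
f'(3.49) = -0.00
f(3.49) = 0.00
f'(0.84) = 2.06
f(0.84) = 0.48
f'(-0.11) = 0.07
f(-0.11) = 0.10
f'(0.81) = 1.63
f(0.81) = 0.42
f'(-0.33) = 0.04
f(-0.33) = 0.09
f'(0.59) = 0.48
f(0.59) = 0.23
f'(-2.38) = 0.00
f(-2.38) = 0.06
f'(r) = -(exp(r) + 5)*exp(r)/((exp(r) - 5)*(exp(r) - 3)*(exp(r) + 6)^2) + exp(r)/((exp(r) - 5)*(exp(r) - 3)*(exp(r) + 6)) - (exp(r) + 5)*exp(r)/((exp(r) - 5)*(exp(r) - 3)^2*(exp(r) + 6)) - (exp(r) + 5)*exp(r)/((exp(r) - 5)^2*(exp(r) - 3)*(exp(r) + 6)) = (-2*exp(3*r) - 13*exp(2*r) + 20*exp(r) + 255)*exp(r)/(exp(6*r) - 4*exp(5*r) - 62*exp(4*r) + 312*exp(3*r) + 729*exp(2*r) - 5940*exp(r) + 8100)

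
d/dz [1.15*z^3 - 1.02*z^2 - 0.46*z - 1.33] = 3.45*z^2 - 2.04*z - 0.46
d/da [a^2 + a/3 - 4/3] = 2*a + 1/3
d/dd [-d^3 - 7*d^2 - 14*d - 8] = -3*d^2 - 14*d - 14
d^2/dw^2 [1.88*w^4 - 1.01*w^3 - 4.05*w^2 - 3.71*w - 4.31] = 22.56*w^2 - 6.06*w - 8.1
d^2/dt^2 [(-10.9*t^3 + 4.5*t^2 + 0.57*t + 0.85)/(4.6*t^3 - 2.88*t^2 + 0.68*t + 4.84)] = (-98.3663999999999*t^6 + 276.9384*t^5 + 2998.19904*t^4 - 1873.244384*t^3 + 67.0824*t^2 - 1607.896416*t + 231.561152)/(97.336*t^9 - 182.8224*t^8 + 157.62912*t^7 + 229.303488*t^6 - 361.420224*t^5 + 207.276672*t^4 + 266.715776*t^3 - 195.683136*t^2 + 47.788224*t + 113.379904)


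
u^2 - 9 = (u - 3)*(u + 3)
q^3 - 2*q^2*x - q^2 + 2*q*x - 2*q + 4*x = (q - 2)*(q + 1)*(q - 2*x)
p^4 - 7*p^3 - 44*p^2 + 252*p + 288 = (p - 8)*(p - 6)*(p + 1)*(p + 6)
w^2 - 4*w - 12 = (w - 6)*(w + 2)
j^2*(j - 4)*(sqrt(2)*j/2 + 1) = sqrt(2)*j^4/2 - 2*sqrt(2)*j^3 + j^3 - 4*j^2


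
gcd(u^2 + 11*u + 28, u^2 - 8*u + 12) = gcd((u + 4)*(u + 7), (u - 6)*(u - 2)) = 1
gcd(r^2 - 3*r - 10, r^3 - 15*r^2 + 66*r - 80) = r - 5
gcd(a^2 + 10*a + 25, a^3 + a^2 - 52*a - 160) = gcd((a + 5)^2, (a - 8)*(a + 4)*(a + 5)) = a + 5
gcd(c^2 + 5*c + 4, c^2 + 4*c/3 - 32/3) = c + 4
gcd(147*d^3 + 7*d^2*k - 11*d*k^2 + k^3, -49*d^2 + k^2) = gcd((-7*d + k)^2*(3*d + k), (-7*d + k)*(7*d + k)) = 7*d - k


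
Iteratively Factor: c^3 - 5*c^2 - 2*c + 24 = (c + 2)*(c^2 - 7*c + 12) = (c - 4)*(c + 2)*(c - 3)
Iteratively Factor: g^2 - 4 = (g - 2)*(g + 2)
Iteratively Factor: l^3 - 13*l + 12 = (l + 4)*(l^2 - 4*l + 3) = (l - 3)*(l + 4)*(l - 1)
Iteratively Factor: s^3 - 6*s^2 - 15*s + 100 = (s - 5)*(s^2 - s - 20) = (s - 5)^2*(s + 4)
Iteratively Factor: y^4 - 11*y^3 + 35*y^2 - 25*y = (y - 1)*(y^3 - 10*y^2 + 25*y) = (y - 5)*(y - 1)*(y^2 - 5*y) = y*(y - 5)*(y - 1)*(y - 5)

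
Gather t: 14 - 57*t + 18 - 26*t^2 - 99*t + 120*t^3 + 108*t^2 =120*t^3 + 82*t^2 - 156*t + 32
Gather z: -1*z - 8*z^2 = -8*z^2 - z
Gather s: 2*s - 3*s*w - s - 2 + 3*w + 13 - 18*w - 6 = s*(1 - 3*w) - 15*w + 5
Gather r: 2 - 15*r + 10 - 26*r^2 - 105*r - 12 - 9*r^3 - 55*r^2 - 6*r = -9*r^3 - 81*r^2 - 126*r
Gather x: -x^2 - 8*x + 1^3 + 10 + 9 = -x^2 - 8*x + 20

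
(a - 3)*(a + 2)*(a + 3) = a^3 + 2*a^2 - 9*a - 18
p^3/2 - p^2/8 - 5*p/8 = p*(p/2 + 1/2)*(p - 5/4)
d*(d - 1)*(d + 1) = d^3 - d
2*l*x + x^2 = x*(2*l + x)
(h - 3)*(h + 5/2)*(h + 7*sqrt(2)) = h^3 - h^2/2 + 7*sqrt(2)*h^2 - 15*h/2 - 7*sqrt(2)*h/2 - 105*sqrt(2)/2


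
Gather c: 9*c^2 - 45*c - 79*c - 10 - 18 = 9*c^2 - 124*c - 28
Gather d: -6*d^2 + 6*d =-6*d^2 + 6*d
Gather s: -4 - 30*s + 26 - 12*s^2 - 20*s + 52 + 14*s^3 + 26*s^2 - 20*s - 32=14*s^3 + 14*s^2 - 70*s + 42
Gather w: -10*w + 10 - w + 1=11 - 11*w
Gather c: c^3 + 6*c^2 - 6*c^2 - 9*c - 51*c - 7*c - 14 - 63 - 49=c^3 - 67*c - 126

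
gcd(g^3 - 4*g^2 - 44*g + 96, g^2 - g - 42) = g + 6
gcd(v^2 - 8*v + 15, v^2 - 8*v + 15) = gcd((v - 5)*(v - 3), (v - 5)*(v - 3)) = v^2 - 8*v + 15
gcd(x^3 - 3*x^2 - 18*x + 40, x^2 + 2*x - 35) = x - 5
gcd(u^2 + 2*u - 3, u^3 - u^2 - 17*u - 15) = u + 3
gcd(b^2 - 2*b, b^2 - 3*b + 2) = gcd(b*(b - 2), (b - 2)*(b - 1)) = b - 2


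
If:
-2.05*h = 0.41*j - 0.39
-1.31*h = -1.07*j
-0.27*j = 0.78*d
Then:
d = -0.06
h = 0.15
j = 0.19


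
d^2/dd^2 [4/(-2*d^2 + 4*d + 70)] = 4*(-d^2 + 2*d + 4*(d - 1)^2 + 35)/(-d^2 + 2*d + 35)^3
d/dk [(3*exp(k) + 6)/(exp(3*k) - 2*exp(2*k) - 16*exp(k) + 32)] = 3*((exp(k) + 2)*(-3*exp(2*k) + 4*exp(k) + 16) + exp(3*k) - 2*exp(2*k) - 16*exp(k) + 32)*exp(k)/(exp(3*k) - 2*exp(2*k) - 16*exp(k) + 32)^2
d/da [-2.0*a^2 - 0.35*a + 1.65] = -4.0*a - 0.35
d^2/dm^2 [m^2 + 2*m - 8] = 2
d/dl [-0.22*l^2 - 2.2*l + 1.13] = -0.44*l - 2.2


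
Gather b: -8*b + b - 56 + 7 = -7*b - 49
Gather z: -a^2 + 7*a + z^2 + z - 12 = -a^2 + 7*a + z^2 + z - 12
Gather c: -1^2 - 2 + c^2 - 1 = c^2 - 4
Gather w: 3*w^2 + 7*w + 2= 3*w^2 + 7*w + 2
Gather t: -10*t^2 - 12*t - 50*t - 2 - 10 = -10*t^2 - 62*t - 12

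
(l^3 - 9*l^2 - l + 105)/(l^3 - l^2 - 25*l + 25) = (l^2 - 4*l - 21)/(l^2 + 4*l - 5)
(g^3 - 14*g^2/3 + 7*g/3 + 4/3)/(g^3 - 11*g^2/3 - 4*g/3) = (g - 1)/g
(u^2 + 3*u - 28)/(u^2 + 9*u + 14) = (u - 4)/(u + 2)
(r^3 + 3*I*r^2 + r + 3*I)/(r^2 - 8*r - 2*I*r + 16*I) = (r^3 + 3*I*r^2 + r + 3*I)/(r^2 - 8*r - 2*I*r + 16*I)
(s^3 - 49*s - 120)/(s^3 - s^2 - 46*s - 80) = (s + 3)/(s + 2)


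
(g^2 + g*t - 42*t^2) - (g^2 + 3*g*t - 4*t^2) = -2*g*t - 38*t^2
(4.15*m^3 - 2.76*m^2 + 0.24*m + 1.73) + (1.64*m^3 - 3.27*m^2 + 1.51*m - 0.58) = 5.79*m^3 - 6.03*m^2 + 1.75*m + 1.15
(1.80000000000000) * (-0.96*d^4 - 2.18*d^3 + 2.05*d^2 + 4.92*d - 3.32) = -1.728*d^4 - 3.924*d^3 + 3.69*d^2 + 8.856*d - 5.976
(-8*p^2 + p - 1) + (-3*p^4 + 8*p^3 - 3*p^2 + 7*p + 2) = -3*p^4 + 8*p^3 - 11*p^2 + 8*p + 1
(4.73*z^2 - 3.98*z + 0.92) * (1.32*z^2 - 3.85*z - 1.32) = 6.2436*z^4 - 23.4641*z^3 + 10.2938*z^2 + 1.7116*z - 1.2144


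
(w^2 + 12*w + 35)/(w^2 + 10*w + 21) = (w + 5)/(w + 3)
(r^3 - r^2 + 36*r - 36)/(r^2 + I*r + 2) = (r^3 - r^2 + 36*r - 36)/(r^2 + I*r + 2)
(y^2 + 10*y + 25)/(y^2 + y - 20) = (y + 5)/(y - 4)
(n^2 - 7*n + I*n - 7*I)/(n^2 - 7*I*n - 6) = (n^2 + n*(-7 + I) - 7*I)/(n^2 - 7*I*n - 6)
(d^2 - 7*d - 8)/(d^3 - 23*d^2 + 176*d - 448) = (d + 1)/(d^2 - 15*d + 56)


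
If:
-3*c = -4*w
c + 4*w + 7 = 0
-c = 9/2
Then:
No Solution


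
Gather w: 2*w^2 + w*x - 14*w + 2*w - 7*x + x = 2*w^2 + w*(x - 12) - 6*x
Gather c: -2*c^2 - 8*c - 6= -2*c^2 - 8*c - 6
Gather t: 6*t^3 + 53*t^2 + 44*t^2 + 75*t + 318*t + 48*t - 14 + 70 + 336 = 6*t^3 + 97*t^2 + 441*t + 392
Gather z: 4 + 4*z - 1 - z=3*z + 3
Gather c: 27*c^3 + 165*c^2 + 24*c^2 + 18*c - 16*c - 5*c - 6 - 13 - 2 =27*c^3 + 189*c^2 - 3*c - 21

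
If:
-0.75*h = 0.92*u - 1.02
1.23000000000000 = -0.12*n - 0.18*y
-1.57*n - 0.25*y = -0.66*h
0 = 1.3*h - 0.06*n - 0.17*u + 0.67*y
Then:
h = 4.49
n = 3.33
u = -2.55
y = -9.05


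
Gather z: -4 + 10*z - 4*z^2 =-4*z^2 + 10*z - 4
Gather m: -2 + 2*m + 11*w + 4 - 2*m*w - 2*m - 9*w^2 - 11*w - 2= -2*m*w - 9*w^2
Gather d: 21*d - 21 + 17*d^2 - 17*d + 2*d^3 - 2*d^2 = 2*d^3 + 15*d^2 + 4*d - 21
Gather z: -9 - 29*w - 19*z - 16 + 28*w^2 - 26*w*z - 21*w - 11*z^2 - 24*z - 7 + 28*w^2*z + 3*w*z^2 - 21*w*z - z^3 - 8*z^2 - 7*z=28*w^2 - 50*w - z^3 + z^2*(3*w - 19) + z*(28*w^2 - 47*w - 50) - 32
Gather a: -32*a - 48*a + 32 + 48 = 80 - 80*a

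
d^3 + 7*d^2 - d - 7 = (d - 1)*(d + 1)*(d + 7)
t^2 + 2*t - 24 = (t - 4)*(t + 6)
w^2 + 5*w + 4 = (w + 1)*(w + 4)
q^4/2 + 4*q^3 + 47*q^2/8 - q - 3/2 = (q/2 + 1/4)*(q - 1/2)*(q + 2)*(q + 6)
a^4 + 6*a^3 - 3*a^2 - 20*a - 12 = (a - 2)*(a + 1)^2*(a + 6)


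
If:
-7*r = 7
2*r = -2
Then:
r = -1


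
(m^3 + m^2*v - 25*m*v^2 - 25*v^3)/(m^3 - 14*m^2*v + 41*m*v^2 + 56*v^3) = (m^2 - 25*v^2)/(m^2 - 15*m*v + 56*v^2)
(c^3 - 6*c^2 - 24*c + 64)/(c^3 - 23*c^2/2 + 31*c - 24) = 2*(c + 4)/(2*c - 3)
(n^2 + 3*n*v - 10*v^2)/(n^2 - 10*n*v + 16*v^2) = (-n - 5*v)/(-n + 8*v)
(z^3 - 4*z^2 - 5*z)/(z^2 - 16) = z*(z^2 - 4*z - 5)/(z^2 - 16)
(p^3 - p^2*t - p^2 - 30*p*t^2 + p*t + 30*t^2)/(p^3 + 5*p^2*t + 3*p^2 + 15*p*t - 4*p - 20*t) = (p - 6*t)/(p + 4)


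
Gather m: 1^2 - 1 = 0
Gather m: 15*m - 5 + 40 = 15*m + 35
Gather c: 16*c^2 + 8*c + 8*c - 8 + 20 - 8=16*c^2 + 16*c + 4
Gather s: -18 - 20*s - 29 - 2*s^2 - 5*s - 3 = -2*s^2 - 25*s - 50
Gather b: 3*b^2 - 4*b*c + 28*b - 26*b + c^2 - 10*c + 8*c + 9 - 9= 3*b^2 + b*(2 - 4*c) + c^2 - 2*c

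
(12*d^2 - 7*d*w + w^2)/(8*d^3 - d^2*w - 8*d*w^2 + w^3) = (12*d^2 - 7*d*w + w^2)/(8*d^3 - d^2*w - 8*d*w^2 + w^3)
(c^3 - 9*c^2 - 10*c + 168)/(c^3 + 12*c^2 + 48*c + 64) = (c^2 - 13*c + 42)/(c^2 + 8*c + 16)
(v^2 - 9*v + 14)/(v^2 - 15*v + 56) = (v - 2)/(v - 8)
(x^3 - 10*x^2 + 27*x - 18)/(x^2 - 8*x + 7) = (x^2 - 9*x + 18)/(x - 7)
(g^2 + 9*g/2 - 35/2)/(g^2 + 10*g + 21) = (g - 5/2)/(g + 3)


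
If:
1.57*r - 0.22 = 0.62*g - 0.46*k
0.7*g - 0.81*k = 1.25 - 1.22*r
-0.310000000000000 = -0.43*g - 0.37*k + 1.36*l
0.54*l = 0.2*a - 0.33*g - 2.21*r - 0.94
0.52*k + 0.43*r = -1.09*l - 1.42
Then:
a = 5.83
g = -0.49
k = -1.42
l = -0.77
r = 0.36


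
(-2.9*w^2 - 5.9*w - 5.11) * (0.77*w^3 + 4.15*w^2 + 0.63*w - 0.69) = -2.233*w^5 - 16.578*w^4 - 30.2467*w^3 - 22.9225*w^2 + 0.8517*w + 3.5259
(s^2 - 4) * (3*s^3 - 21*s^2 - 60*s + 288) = 3*s^5 - 21*s^4 - 72*s^3 + 372*s^2 + 240*s - 1152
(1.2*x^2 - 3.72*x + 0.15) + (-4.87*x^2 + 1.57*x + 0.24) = -3.67*x^2 - 2.15*x + 0.39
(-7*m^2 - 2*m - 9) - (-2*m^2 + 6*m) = -5*m^2 - 8*m - 9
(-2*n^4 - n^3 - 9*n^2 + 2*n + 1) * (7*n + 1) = -14*n^5 - 9*n^4 - 64*n^3 + 5*n^2 + 9*n + 1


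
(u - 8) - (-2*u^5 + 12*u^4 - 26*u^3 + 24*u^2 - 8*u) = 2*u^5 - 12*u^4 + 26*u^3 - 24*u^2 + 9*u - 8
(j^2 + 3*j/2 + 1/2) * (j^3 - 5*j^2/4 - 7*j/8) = j^5 + j^4/4 - 9*j^3/4 - 31*j^2/16 - 7*j/16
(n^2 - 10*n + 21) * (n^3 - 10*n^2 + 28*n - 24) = n^5 - 20*n^4 + 149*n^3 - 514*n^2 + 828*n - 504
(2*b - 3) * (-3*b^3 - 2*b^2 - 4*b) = -6*b^4 + 5*b^3 - 2*b^2 + 12*b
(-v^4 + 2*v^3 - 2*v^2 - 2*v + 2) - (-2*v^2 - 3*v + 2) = -v^4 + 2*v^3 + v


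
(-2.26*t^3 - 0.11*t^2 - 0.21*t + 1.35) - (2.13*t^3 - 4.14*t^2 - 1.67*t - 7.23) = -4.39*t^3 + 4.03*t^2 + 1.46*t + 8.58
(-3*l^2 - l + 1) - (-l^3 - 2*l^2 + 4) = l^3 - l^2 - l - 3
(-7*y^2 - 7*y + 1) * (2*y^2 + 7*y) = -14*y^4 - 63*y^3 - 47*y^2 + 7*y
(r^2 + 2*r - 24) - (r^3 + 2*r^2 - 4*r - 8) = -r^3 - r^2 + 6*r - 16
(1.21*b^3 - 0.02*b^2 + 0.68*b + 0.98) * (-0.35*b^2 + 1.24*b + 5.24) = -0.4235*b^5 + 1.5074*b^4 + 6.0776*b^3 + 0.3954*b^2 + 4.7784*b + 5.1352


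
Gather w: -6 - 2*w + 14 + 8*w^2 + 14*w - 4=8*w^2 + 12*w + 4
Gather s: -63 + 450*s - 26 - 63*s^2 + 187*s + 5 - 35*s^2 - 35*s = -98*s^2 + 602*s - 84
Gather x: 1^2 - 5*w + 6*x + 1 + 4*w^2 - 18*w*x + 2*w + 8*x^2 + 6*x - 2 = 4*w^2 - 3*w + 8*x^2 + x*(12 - 18*w)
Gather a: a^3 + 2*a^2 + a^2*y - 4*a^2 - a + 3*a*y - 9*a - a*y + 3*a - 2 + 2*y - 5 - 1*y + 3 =a^3 + a^2*(y - 2) + a*(2*y - 7) + y - 4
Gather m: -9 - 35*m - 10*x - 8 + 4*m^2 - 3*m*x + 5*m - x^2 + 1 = 4*m^2 + m*(-3*x - 30) - x^2 - 10*x - 16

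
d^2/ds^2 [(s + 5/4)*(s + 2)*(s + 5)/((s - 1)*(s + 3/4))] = 4*(692*s^3 + 1812*s^2 + 1104*s + 361)/(64*s^6 - 48*s^5 - 132*s^4 + 71*s^3 + 99*s^2 - 27*s - 27)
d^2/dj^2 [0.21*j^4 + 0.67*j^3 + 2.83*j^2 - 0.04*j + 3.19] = 2.52*j^2 + 4.02*j + 5.66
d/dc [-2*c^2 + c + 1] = 1 - 4*c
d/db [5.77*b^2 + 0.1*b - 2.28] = 11.54*b + 0.1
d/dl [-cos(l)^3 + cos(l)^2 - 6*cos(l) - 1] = (3*cos(l)^2 - 2*cos(l) + 6)*sin(l)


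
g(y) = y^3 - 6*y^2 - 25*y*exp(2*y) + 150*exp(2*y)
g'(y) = 3*y^2 - 50*y*exp(2*y) - 12*y + 275*exp(2*y)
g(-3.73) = -135.23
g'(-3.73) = 86.76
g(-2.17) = -35.81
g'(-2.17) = 45.17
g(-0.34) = 79.57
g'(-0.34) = 152.36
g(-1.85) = -22.01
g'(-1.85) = 41.55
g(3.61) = 81616.57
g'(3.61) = 129128.99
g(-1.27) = 2.61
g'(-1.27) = 46.77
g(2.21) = 7854.86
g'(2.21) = 13657.47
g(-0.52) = 55.85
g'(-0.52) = 113.44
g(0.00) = 150.00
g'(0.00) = 275.00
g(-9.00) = -1215.00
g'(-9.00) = 351.00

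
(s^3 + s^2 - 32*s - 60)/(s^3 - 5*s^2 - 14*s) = (s^2 - s - 30)/(s*(s - 7))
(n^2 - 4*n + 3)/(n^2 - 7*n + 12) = (n - 1)/(n - 4)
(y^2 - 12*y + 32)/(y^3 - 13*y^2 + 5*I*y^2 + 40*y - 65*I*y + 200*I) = (y - 4)/(y^2 + 5*y*(-1 + I) - 25*I)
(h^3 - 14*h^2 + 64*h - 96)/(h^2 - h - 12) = (h^2 - 10*h + 24)/(h + 3)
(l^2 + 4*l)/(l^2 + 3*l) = (l + 4)/(l + 3)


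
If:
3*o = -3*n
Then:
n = -o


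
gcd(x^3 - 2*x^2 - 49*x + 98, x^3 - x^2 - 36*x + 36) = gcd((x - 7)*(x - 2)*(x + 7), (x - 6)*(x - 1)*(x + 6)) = 1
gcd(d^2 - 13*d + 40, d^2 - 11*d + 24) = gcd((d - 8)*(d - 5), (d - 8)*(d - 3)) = d - 8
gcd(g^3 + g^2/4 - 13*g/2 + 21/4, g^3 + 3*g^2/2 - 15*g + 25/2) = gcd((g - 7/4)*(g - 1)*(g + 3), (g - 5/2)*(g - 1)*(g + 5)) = g - 1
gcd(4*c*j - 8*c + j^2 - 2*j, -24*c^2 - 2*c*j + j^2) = 4*c + j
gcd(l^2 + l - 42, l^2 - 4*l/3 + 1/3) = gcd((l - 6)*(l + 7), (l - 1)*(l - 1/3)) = 1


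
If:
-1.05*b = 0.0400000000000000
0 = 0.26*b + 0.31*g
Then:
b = -0.04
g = 0.03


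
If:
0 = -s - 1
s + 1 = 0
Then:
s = -1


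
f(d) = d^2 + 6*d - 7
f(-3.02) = -16.00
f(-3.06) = -16.00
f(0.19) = -5.82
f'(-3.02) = -0.04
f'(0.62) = 7.24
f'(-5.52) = -5.04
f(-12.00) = 65.00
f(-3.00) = -16.00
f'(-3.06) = -0.12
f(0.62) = -2.90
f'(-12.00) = -18.00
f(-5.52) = -9.65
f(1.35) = 2.92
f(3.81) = 30.38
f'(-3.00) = 0.00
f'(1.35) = 8.70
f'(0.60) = 7.20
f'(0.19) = 6.38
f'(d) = 2*d + 6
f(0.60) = -3.04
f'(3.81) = 13.62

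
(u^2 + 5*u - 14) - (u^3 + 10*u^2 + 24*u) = -u^3 - 9*u^2 - 19*u - 14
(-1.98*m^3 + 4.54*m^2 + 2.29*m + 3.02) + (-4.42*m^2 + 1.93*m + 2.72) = -1.98*m^3 + 0.12*m^2 + 4.22*m + 5.74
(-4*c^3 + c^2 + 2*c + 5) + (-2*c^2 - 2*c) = -4*c^3 - c^2 + 5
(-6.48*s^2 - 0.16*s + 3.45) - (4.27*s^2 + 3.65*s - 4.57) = -10.75*s^2 - 3.81*s + 8.02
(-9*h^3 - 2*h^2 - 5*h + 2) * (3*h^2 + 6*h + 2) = -27*h^5 - 60*h^4 - 45*h^3 - 28*h^2 + 2*h + 4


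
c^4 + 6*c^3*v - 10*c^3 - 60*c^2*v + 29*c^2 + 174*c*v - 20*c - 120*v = (c - 5)*(c - 4)*(c - 1)*(c + 6*v)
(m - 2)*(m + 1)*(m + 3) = m^3 + 2*m^2 - 5*m - 6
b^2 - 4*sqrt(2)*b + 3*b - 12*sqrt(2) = (b + 3)*(b - 4*sqrt(2))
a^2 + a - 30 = (a - 5)*(a + 6)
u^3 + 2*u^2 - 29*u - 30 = (u - 5)*(u + 1)*(u + 6)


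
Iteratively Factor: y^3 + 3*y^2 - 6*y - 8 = (y + 1)*(y^2 + 2*y - 8) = (y + 1)*(y + 4)*(y - 2)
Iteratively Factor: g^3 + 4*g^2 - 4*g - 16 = (g + 2)*(g^2 + 2*g - 8) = (g + 2)*(g + 4)*(g - 2)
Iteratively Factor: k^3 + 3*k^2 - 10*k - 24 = (k + 4)*(k^2 - k - 6) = (k - 3)*(k + 4)*(k + 2)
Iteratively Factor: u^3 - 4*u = (u)*(u^2 - 4) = u*(u - 2)*(u + 2)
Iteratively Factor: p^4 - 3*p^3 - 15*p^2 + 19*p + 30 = (p - 5)*(p^3 + 2*p^2 - 5*p - 6) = (p - 5)*(p - 2)*(p^2 + 4*p + 3) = (p - 5)*(p - 2)*(p + 3)*(p + 1)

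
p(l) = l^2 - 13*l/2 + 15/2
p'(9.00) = 11.50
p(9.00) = 30.00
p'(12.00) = 17.50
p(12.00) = 73.50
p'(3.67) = 0.84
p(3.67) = -2.89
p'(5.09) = 3.68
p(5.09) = 0.32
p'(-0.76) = -8.02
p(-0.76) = 13.02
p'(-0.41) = -7.32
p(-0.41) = 10.33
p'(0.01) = -6.48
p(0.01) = 7.44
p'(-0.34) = -7.18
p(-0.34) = 9.83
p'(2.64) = -1.22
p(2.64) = -2.69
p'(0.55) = -5.40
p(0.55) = 4.23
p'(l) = 2*l - 13/2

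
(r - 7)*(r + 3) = r^2 - 4*r - 21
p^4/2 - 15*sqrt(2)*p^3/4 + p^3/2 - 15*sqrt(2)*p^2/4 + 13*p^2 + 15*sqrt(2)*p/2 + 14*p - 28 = (p/2 + 1)*(p - 1)*(p - 4*sqrt(2))*(p - 7*sqrt(2)/2)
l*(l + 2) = l^2 + 2*l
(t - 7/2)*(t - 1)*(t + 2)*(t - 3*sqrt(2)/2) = t^4 - 5*t^3/2 - 3*sqrt(2)*t^3/2 - 11*t^2/2 + 15*sqrt(2)*t^2/4 + 7*t + 33*sqrt(2)*t/4 - 21*sqrt(2)/2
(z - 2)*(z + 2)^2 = z^3 + 2*z^2 - 4*z - 8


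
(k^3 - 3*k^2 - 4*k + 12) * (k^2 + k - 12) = k^5 - 2*k^4 - 19*k^3 + 44*k^2 + 60*k - 144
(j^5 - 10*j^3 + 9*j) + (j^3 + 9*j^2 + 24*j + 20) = j^5 - 9*j^3 + 9*j^2 + 33*j + 20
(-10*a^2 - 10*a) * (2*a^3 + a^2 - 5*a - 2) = -20*a^5 - 30*a^4 + 40*a^3 + 70*a^2 + 20*a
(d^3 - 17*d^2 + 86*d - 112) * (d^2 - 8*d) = d^5 - 25*d^4 + 222*d^3 - 800*d^2 + 896*d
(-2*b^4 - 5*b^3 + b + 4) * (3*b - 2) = -6*b^5 - 11*b^4 + 10*b^3 + 3*b^2 + 10*b - 8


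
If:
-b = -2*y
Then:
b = 2*y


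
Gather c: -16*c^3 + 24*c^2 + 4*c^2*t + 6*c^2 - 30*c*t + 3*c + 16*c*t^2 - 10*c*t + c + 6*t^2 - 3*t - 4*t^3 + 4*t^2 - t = -16*c^3 + c^2*(4*t + 30) + c*(16*t^2 - 40*t + 4) - 4*t^3 + 10*t^2 - 4*t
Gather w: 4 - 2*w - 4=-2*w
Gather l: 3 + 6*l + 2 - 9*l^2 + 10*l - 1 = -9*l^2 + 16*l + 4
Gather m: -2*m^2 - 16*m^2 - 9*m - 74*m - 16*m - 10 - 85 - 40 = -18*m^2 - 99*m - 135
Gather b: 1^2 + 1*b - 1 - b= 0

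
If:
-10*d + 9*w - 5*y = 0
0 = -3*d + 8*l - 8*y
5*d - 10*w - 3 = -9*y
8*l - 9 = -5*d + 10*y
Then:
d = 111/46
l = 2229/368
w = 255/46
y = 237/46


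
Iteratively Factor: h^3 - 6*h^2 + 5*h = (h)*(h^2 - 6*h + 5) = h*(h - 5)*(h - 1)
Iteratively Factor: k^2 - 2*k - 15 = (k + 3)*(k - 5)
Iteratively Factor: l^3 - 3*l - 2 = (l + 1)*(l^2 - l - 2) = (l - 2)*(l + 1)*(l + 1)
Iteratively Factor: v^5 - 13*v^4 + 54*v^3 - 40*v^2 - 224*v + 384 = (v + 2)*(v^4 - 15*v^3 + 84*v^2 - 208*v + 192) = (v - 4)*(v + 2)*(v^3 - 11*v^2 + 40*v - 48) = (v - 4)*(v - 3)*(v + 2)*(v^2 - 8*v + 16) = (v - 4)^2*(v - 3)*(v + 2)*(v - 4)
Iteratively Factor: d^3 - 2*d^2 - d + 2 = (d - 2)*(d^2 - 1) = (d - 2)*(d - 1)*(d + 1)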